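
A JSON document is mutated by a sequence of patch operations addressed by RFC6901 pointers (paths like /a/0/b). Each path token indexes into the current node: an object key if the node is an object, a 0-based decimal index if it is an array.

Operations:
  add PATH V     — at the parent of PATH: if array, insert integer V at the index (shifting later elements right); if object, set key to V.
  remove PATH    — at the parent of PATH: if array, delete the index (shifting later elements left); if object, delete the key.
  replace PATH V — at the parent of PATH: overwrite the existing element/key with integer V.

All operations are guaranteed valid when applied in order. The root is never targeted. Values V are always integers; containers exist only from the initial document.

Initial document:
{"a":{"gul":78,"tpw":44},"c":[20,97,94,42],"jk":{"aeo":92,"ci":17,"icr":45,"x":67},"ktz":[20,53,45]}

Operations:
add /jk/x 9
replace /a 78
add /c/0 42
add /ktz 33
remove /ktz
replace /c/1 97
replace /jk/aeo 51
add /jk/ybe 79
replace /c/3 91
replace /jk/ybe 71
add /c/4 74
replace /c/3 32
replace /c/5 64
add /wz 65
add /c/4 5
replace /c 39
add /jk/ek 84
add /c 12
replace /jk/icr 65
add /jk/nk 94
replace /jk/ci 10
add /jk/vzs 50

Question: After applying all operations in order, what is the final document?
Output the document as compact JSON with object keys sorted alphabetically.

After op 1 (add /jk/x 9): {"a":{"gul":78,"tpw":44},"c":[20,97,94,42],"jk":{"aeo":92,"ci":17,"icr":45,"x":9},"ktz":[20,53,45]}
After op 2 (replace /a 78): {"a":78,"c":[20,97,94,42],"jk":{"aeo":92,"ci":17,"icr":45,"x":9},"ktz":[20,53,45]}
After op 3 (add /c/0 42): {"a":78,"c":[42,20,97,94,42],"jk":{"aeo":92,"ci":17,"icr":45,"x":9},"ktz":[20,53,45]}
After op 4 (add /ktz 33): {"a":78,"c":[42,20,97,94,42],"jk":{"aeo":92,"ci":17,"icr":45,"x":9},"ktz":33}
After op 5 (remove /ktz): {"a":78,"c":[42,20,97,94,42],"jk":{"aeo":92,"ci":17,"icr":45,"x":9}}
After op 6 (replace /c/1 97): {"a":78,"c":[42,97,97,94,42],"jk":{"aeo":92,"ci":17,"icr":45,"x":9}}
After op 7 (replace /jk/aeo 51): {"a":78,"c":[42,97,97,94,42],"jk":{"aeo":51,"ci":17,"icr":45,"x":9}}
After op 8 (add /jk/ybe 79): {"a":78,"c":[42,97,97,94,42],"jk":{"aeo":51,"ci":17,"icr":45,"x":9,"ybe":79}}
After op 9 (replace /c/3 91): {"a":78,"c":[42,97,97,91,42],"jk":{"aeo":51,"ci":17,"icr":45,"x":9,"ybe":79}}
After op 10 (replace /jk/ybe 71): {"a":78,"c":[42,97,97,91,42],"jk":{"aeo":51,"ci":17,"icr":45,"x":9,"ybe":71}}
After op 11 (add /c/4 74): {"a":78,"c":[42,97,97,91,74,42],"jk":{"aeo":51,"ci":17,"icr":45,"x":9,"ybe":71}}
After op 12 (replace /c/3 32): {"a":78,"c":[42,97,97,32,74,42],"jk":{"aeo":51,"ci":17,"icr":45,"x":9,"ybe":71}}
After op 13 (replace /c/5 64): {"a":78,"c":[42,97,97,32,74,64],"jk":{"aeo":51,"ci":17,"icr":45,"x":9,"ybe":71}}
After op 14 (add /wz 65): {"a":78,"c":[42,97,97,32,74,64],"jk":{"aeo":51,"ci":17,"icr":45,"x":9,"ybe":71},"wz":65}
After op 15 (add /c/4 5): {"a":78,"c":[42,97,97,32,5,74,64],"jk":{"aeo":51,"ci":17,"icr":45,"x":9,"ybe":71},"wz":65}
After op 16 (replace /c 39): {"a":78,"c":39,"jk":{"aeo":51,"ci":17,"icr":45,"x":9,"ybe":71},"wz":65}
After op 17 (add /jk/ek 84): {"a":78,"c":39,"jk":{"aeo":51,"ci":17,"ek":84,"icr":45,"x":9,"ybe":71},"wz":65}
After op 18 (add /c 12): {"a":78,"c":12,"jk":{"aeo":51,"ci":17,"ek":84,"icr":45,"x":9,"ybe":71},"wz":65}
After op 19 (replace /jk/icr 65): {"a":78,"c":12,"jk":{"aeo":51,"ci":17,"ek":84,"icr":65,"x":9,"ybe":71},"wz":65}
After op 20 (add /jk/nk 94): {"a":78,"c":12,"jk":{"aeo":51,"ci":17,"ek":84,"icr":65,"nk":94,"x":9,"ybe":71},"wz":65}
After op 21 (replace /jk/ci 10): {"a":78,"c":12,"jk":{"aeo":51,"ci":10,"ek":84,"icr":65,"nk":94,"x":9,"ybe":71},"wz":65}
After op 22 (add /jk/vzs 50): {"a":78,"c":12,"jk":{"aeo":51,"ci":10,"ek":84,"icr":65,"nk":94,"vzs":50,"x":9,"ybe":71},"wz":65}

Answer: {"a":78,"c":12,"jk":{"aeo":51,"ci":10,"ek":84,"icr":65,"nk":94,"vzs":50,"x":9,"ybe":71},"wz":65}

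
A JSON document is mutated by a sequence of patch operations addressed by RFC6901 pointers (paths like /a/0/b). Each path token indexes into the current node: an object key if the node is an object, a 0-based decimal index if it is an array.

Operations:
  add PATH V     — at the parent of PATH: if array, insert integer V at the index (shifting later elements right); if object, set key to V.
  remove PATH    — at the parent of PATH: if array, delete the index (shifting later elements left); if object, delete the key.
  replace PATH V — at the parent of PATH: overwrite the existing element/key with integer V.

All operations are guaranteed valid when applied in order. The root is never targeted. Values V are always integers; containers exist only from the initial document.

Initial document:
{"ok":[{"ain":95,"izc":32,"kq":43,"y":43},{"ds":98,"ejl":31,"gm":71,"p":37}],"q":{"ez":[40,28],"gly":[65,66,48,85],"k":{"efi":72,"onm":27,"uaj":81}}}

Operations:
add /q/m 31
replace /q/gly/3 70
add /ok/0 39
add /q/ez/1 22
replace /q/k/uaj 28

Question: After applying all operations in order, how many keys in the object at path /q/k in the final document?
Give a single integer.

Answer: 3

Derivation:
After op 1 (add /q/m 31): {"ok":[{"ain":95,"izc":32,"kq":43,"y":43},{"ds":98,"ejl":31,"gm":71,"p":37}],"q":{"ez":[40,28],"gly":[65,66,48,85],"k":{"efi":72,"onm":27,"uaj":81},"m":31}}
After op 2 (replace /q/gly/3 70): {"ok":[{"ain":95,"izc":32,"kq":43,"y":43},{"ds":98,"ejl":31,"gm":71,"p":37}],"q":{"ez":[40,28],"gly":[65,66,48,70],"k":{"efi":72,"onm":27,"uaj":81},"m":31}}
After op 3 (add /ok/0 39): {"ok":[39,{"ain":95,"izc":32,"kq":43,"y":43},{"ds":98,"ejl":31,"gm":71,"p":37}],"q":{"ez":[40,28],"gly":[65,66,48,70],"k":{"efi":72,"onm":27,"uaj":81},"m":31}}
After op 4 (add /q/ez/1 22): {"ok":[39,{"ain":95,"izc":32,"kq":43,"y":43},{"ds":98,"ejl":31,"gm":71,"p":37}],"q":{"ez":[40,22,28],"gly":[65,66,48,70],"k":{"efi":72,"onm":27,"uaj":81},"m":31}}
After op 5 (replace /q/k/uaj 28): {"ok":[39,{"ain":95,"izc":32,"kq":43,"y":43},{"ds":98,"ejl":31,"gm":71,"p":37}],"q":{"ez":[40,22,28],"gly":[65,66,48,70],"k":{"efi":72,"onm":27,"uaj":28},"m":31}}
Size at path /q/k: 3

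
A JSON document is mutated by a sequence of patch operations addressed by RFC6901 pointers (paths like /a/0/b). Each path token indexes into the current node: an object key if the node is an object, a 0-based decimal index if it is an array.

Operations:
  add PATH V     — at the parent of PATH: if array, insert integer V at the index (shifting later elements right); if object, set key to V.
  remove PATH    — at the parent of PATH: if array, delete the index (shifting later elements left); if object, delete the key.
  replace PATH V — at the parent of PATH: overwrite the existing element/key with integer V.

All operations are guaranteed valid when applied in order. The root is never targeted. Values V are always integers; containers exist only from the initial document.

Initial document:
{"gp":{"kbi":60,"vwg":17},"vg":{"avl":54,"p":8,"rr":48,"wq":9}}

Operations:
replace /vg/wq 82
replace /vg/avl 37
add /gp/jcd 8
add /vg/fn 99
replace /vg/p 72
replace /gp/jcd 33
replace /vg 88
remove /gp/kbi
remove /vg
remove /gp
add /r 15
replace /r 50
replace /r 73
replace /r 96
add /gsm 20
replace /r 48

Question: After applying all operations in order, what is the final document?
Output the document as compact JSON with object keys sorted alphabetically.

After op 1 (replace /vg/wq 82): {"gp":{"kbi":60,"vwg":17},"vg":{"avl":54,"p":8,"rr":48,"wq":82}}
After op 2 (replace /vg/avl 37): {"gp":{"kbi":60,"vwg":17},"vg":{"avl":37,"p":8,"rr":48,"wq":82}}
After op 3 (add /gp/jcd 8): {"gp":{"jcd":8,"kbi":60,"vwg":17},"vg":{"avl":37,"p":8,"rr":48,"wq":82}}
After op 4 (add /vg/fn 99): {"gp":{"jcd":8,"kbi":60,"vwg":17},"vg":{"avl":37,"fn":99,"p":8,"rr":48,"wq":82}}
After op 5 (replace /vg/p 72): {"gp":{"jcd":8,"kbi":60,"vwg":17},"vg":{"avl":37,"fn":99,"p":72,"rr":48,"wq":82}}
After op 6 (replace /gp/jcd 33): {"gp":{"jcd":33,"kbi":60,"vwg":17},"vg":{"avl":37,"fn":99,"p":72,"rr":48,"wq":82}}
After op 7 (replace /vg 88): {"gp":{"jcd":33,"kbi":60,"vwg":17},"vg":88}
After op 8 (remove /gp/kbi): {"gp":{"jcd":33,"vwg":17},"vg":88}
After op 9 (remove /vg): {"gp":{"jcd":33,"vwg":17}}
After op 10 (remove /gp): {}
After op 11 (add /r 15): {"r":15}
After op 12 (replace /r 50): {"r":50}
After op 13 (replace /r 73): {"r":73}
After op 14 (replace /r 96): {"r":96}
After op 15 (add /gsm 20): {"gsm":20,"r":96}
After op 16 (replace /r 48): {"gsm":20,"r":48}

Answer: {"gsm":20,"r":48}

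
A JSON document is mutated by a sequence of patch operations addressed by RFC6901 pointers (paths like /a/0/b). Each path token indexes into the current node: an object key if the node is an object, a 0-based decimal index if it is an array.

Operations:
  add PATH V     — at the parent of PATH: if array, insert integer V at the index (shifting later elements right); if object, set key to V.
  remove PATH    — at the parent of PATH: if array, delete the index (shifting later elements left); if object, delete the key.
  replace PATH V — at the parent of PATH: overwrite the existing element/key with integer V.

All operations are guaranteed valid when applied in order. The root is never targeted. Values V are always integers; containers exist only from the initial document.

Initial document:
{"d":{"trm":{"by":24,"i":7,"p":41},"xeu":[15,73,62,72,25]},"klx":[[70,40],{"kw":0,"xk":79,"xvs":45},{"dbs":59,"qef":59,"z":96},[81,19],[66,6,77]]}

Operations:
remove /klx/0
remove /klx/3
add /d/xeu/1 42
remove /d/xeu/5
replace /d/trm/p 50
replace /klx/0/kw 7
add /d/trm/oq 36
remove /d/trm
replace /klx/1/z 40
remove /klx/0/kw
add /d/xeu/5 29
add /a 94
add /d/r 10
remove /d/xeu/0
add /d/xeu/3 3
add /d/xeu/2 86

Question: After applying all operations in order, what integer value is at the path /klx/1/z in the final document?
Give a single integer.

Answer: 40

Derivation:
After op 1 (remove /klx/0): {"d":{"trm":{"by":24,"i":7,"p":41},"xeu":[15,73,62,72,25]},"klx":[{"kw":0,"xk":79,"xvs":45},{"dbs":59,"qef":59,"z":96},[81,19],[66,6,77]]}
After op 2 (remove /klx/3): {"d":{"trm":{"by":24,"i":7,"p":41},"xeu":[15,73,62,72,25]},"klx":[{"kw":0,"xk":79,"xvs":45},{"dbs":59,"qef":59,"z":96},[81,19]]}
After op 3 (add /d/xeu/1 42): {"d":{"trm":{"by":24,"i":7,"p":41},"xeu":[15,42,73,62,72,25]},"klx":[{"kw":0,"xk":79,"xvs":45},{"dbs":59,"qef":59,"z":96},[81,19]]}
After op 4 (remove /d/xeu/5): {"d":{"trm":{"by":24,"i":7,"p":41},"xeu":[15,42,73,62,72]},"klx":[{"kw":0,"xk":79,"xvs":45},{"dbs":59,"qef":59,"z":96},[81,19]]}
After op 5 (replace /d/trm/p 50): {"d":{"trm":{"by":24,"i":7,"p":50},"xeu":[15,42,73,62,72]},"klx":[{"kw":0,"xk":79,"xvs":45},{"dbs":59,"qef":59,"z":96},[81,19]]}
After op 6 (replace /klx/0/kw 7): {"d":{"trm":{"by":24,"i":7,"p":50},"xeu":[15,42,73,62,72]},"klx":[{"kw":7,"xk":79,"xvs":45},{"dbs":59,"qef":59,"z":96},[81,19]]}
After op 7 (add /d/trm/oq 36): {"d":{"trm":{"by":24,"i":7,"oq":36,"p":50},"xeu":[15,42,73,62,72]},"klx":[{"kw":7,"xk":79,"xvs":45},{"dbs":59,"qef":59,"z":96},[81,19]]}
After op 8 (remove /d/trm): {"d":{"xeu":[15,42,73,62,72]},"klx":[{"kw":7,"xk":79,"xvs":45},{"dbs":59,"qef":59,"z":96},[81,19]]}
After op 9 (replace /klx/1/z 40): {"d":{"xeu":[15,42,73,62,72]},"klx":[{"kw":7,"xk":79,"xvs":45},{"dbs":59,"qef":59,"z":40},[81,19]]}
After op 10 (remove /klx/0/kw): {"d":{"xeu":[15,42,73,62,72]},"klx":[{"xk":79,"xvs":45},{"dbs":59,"qef":59,"z":40},[81,19]]}
After op 11 (add /d/xeu/5 29): {"d":{"xeu":[15,42,73,62,72,29]},"klx":[{"xk":79,"xvs":45},{"dbs":59,"qef":59,"z":40},[81,19]]}
After op 12 (add /a 94): {"a":94,"d":{"xeu":[15,42,73,62,72,29]},"klx":[{"xk":79,"xvs":45},{"dbs":59,"qef":59,"z":40},[81,19]]}
After op 13 (add /d/r 10): {"a":94,"d":{"r":10,"xeu":[15,42,73,62,72,29]},"klx":[{"xk":79,"xvs":45},{"dbs":59,"qef":59,"z":40},[81,19]]}
After op 14 (remove /d/xeu/0): {"a":94,"d":{"r":10,"xeu":[42,73,62,72,29]},"klx":[{"xk":79,"xvs":45},{"dbs":59,"qef":59,"z":40},[81,19]]}
After op 15 (add /d/xeu/3 3): {"a":94,"d":{"r":10,"xeu":[42,73,62,3,72,29]},"klx":[{"xk":79,"xvs":45},{"dbs":59,"qef":59,"z":40},[81,19]]}
After op 16 (add /d/xeu/2 86): {"a":94,"d":{"r":10,"xeu":[42,73,86,62,3,72,29]},"klx":[{"xk":79,"xvs":45},{"dbs":59,"qef":59,"z":40},[81,19]]}
Value at /klx/1/z: 40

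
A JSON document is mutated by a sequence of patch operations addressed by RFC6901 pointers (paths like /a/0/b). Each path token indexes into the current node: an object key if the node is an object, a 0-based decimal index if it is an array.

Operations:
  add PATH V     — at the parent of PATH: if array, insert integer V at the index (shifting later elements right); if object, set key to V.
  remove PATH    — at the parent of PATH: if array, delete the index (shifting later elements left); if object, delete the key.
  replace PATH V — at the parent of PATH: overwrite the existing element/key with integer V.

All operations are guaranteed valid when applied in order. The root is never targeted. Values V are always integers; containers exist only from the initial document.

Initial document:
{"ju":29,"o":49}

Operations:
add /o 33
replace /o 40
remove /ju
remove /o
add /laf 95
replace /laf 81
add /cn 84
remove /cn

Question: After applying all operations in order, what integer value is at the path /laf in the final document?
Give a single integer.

Answer: 81

Derivation:
After op 1 (add /o 33): {"ju":29,"o":33}
After op 2 (replace /o 40): {"ju":29,"o":40}
After op 3 (remove /ju): {"o":40}
After op 4 (remove /o): {}
After op 5 (add /laf 95): {"laf":95}
After op 6 (replace /laf 81): {"laf":81}
After op 7 (add /cn 84): {"cn":84,"laf":81}
After op 8 (remove /cn): {"laf":81}
Value at /laf: 81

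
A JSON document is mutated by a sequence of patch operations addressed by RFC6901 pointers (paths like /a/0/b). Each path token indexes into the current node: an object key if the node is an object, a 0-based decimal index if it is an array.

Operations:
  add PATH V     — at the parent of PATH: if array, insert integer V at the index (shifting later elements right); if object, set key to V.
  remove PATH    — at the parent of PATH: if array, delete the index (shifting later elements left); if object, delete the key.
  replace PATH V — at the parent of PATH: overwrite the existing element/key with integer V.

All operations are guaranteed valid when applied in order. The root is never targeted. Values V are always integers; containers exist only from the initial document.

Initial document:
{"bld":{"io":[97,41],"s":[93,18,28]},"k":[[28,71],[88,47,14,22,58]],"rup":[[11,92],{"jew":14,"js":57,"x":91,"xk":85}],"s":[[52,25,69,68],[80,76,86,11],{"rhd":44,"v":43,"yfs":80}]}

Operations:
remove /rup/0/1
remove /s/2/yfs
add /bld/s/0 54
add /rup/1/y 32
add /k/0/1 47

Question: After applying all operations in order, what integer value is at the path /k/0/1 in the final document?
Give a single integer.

After op 1 (remove /rup/0/1): {"bld":{"io":[97,41],"s":[93,18,28]},"k":[[28,71],[88,47,14,22,58]],"rup":[[11],{"jew":14,"js":57,"x":91,"xk":85}],"s":[[52,25,69,68],[80,76,86,11],{"rhd":44,"v":43,"yfs":80}]}
After op 2 (remove /s/2/yfs): {"bld":{"io":[97,41],"s":[93,18,28]},"k":[[28,71],[88,47,14,22,58]],"rup":[[11],{"jew":14,"js":57,"x":91,"xk":85}],"s":[[52,25,69,68],[80,76,86,11],{"rhd":44,"v":43}]}
After op 3 (add /bld/s/0 54): {"bld":{"io":[97,41],"s":[54,93,18,28]},"k":[[28,71],[88,47,14,22,58]],"rup":[[11],{"jew":14,"js":57,"x":91,"xk":85}],"s":[[52,25,69,68],[80,76,86,11],{"rhd":44,"v":43}]}
After op 4 (add /rup/1/y 32): {"bld":{"io":[97,41],"s":[54,93,18,28]},"k":[[28,71],[88,47,14,22,58]],"rup":[[11],{"jew":14,"js":57,"x":91,"xk":85,"y":32}],"s":[[52,25,69,68],[80,76,86,11],{"rhd":44,"v":43}]}
After op 5 (add /k/0/1 47): {"bld":{"io":[97,41],"s":[54,93,18,28]},"k":[[28,47,71],[88,47,14,22,58]],"rup":[[11],{"jew":14,"js":57,"x":91,"xk":85,"y":32}],"s":[[52,25,69,68],[80,76,86,11],{"rhd":44,"v":43}]}
Value at /k/0/1: 47

Answer: 47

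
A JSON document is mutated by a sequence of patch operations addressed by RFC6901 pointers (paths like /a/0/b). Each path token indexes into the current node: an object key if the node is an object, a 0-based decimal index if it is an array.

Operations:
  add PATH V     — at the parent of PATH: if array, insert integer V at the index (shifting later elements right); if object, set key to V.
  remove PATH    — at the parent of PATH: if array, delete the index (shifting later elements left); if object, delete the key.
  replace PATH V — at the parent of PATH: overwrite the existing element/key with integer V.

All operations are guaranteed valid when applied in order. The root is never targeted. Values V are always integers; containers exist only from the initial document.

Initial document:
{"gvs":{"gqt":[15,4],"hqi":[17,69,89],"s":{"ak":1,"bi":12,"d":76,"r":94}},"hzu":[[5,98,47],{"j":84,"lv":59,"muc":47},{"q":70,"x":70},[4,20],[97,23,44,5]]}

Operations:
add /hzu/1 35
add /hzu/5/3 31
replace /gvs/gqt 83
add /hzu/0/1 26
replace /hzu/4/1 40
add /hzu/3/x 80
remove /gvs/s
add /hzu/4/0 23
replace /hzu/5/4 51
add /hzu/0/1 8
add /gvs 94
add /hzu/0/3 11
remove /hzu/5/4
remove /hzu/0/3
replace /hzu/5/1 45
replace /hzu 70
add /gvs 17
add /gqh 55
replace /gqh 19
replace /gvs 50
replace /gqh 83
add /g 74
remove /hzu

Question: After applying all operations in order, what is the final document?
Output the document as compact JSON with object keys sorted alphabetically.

After op 1 (add /hzu/1 35): {"gvs":{"gqt":[15,4],"hqi":[17,69,89],"s":{"ak":1,"bi":12,"d":76,"r":94}},"hzu":[[5,98,47],35,{"j":84,"lv":59,"muc":47},{"q":70,"x":70},[4,20],[97,23,44,5]]}
After op 2 (add /hzu/5/3 31): {"gvs":{"gqt":[15,4],"hqi":[17,69,89],"s":{"ak":1,"bi":12,"d":76,"r":94}},"hzu":[[5,98,47],35,{"j":84,"lv":59,"muc":47},{"q":70,"x":70},[4,20],[97,23,44,31,5]]}
After op 3 (replace /gvs/gqt 83): {"gvs":{"gqt":83,"hqi":[17,69,89],"s":{"ak":1,"bi":12,"d":76,"r":94}},"hzu":[[5,98,47],35,{"j":84,"lv":59,"muc":47},{"q":70,"x":70},[4,20],[97,23,44,31,5]]}
After op 4 (add /hzu/0/1 26): {"gvs":{"gqt":83,"hqi":[17,69,89],"s":{"ak":1,"bi":12,"d":76,"r":94}},"hzu":[[5,26,98,47],35,{"j":84,"lv":59,"muc":47},{"q":70,"x":70},[4,20],[97,23,44,31,5]]}
After op 5 (replace /hzu/4/1 40): {"gvs":{"gqt":83,"hqi":[17,69,89],"s":{"ak":1,"bi":12,"d":76,"r":94}},"hzu":[[5,26,98,47],35,{"j":84,"lv":59,"muc":47},{"q":70,"x":70},[4,40],[97,23,44,31,5]]}
After op 6 (add /hzu/3/x 80): {"gvs":{"gqt":83,"hqi":[17,69,89],"s":{"ak":1,"bi":12,"d":76,"r":94}},"hzu":[[5,26,98,47],35,{"j":84,"lv":59,"muc":47},{"q":70,"x":80},[4,40],[97,23,44,31,5]]}
After op 7 (remove /gvs/s): {"gvs":{"gqt":83,"hqi":[17,69,89]},"hzu":[[5,26,98,47],35,{"j":84,"lv":59,"muc":47},{"q":70,"x":80},[4,40],[97,23,44,31,5]]}
After op 8 (add /hzu/4/0 23): {"gvs":{"gqt":83,"hqi":[17,69,89]},"hzu":[[5,26,98,47],35,{"j":84,"lv":59,"muc":47},{"q":70,"x":80},[23,4,40],[97,23,44,31,5]]}
After op 9 (replace /hzu/5/4 51): {"gvs":{"gqt":83,"hqi":[17,69,89]},"hzu":[[5,26,98,47],35,{"j":84,"lv":59,"muc":47},{"q":70,"x":80},[23,4,40],[97,23,44,31,51]]}
After op 10 (add /hzu/0/1 8): {"gvs":{"gqt":83,"hqi":[17,69,89]},"hzu":[[5,8,26,98,47],35,{"j":84,"lv":59,"muc":47},{"q":70,"x":80},[23,4,40],[97,23,44,31,51]]}
After op 11 (add /gvs 94): {"gvs":94,"hzu":[[5,8,26,98,47],35,{"j":84,"lv":59,"muc":47},{"q":70,"x":80},[23,4,40],[97,23,44,31,51]]}
After op 12 (add /hzu/0/3 11): {"gvs":94,"hzu":[[5,8,26,11,98,47],35,{"j":84,"lv":59,"muc":47},{"q":70,"x":80},[23,4,40],[97,23,44,31,51]]}
After op 13 (remove /hzu/5/4): {"gvs":94,"hzu":[[5,8,26,11,98,47],35,{"j":84,"lv":59,"muc":47},{"q":70,"x":80},[23,4,40],[97,23,44,31]]}
After op 14 (remove /hzu/0/3): {"gvs":94,"hzu":[[5,8,26,98,47],35,{"j":84,"lv":59,"muc":47},{"q":70,"x":80},[23,4,40],[97,23,44,31]]}
After op 15 (replace /hzu/5/1 45): {"gvs":94,"hzu":[[5,8,26,98,47],35,{"j":84,"lv":59,"muc":47},{"q":70,"x":80},[23,4,40],[97,45,44,31]]}
After op 16 (replace /hzu 70): {"gvs":94,"hzu":70}
After op 17 (add /gvs 17): {"gvs":17,"hzu":70}
After op 18 (add /gqh 55): {"gqh":55,"gvs":17,"hzu":70}
After op 19 (replace /gqh 19): {"gqh":19,"gvs":17,"hzu":70}
After op 20 (replace /gvs 50): {"gqh":19,"gvs":50,"hzu":70}
After op 21 (replace /gqh 83): {"gqh":83,"gvs":50,"hzu":70}
After op 22 (add /g 74): {"g":74,"gqh":83,"gvs":50,"hzu":70}
After op 23 (remove /hzu): {"g":74,"gqh":83,"gvs":50}

Answer: {"g":74,"gqh":83,"gvs":50}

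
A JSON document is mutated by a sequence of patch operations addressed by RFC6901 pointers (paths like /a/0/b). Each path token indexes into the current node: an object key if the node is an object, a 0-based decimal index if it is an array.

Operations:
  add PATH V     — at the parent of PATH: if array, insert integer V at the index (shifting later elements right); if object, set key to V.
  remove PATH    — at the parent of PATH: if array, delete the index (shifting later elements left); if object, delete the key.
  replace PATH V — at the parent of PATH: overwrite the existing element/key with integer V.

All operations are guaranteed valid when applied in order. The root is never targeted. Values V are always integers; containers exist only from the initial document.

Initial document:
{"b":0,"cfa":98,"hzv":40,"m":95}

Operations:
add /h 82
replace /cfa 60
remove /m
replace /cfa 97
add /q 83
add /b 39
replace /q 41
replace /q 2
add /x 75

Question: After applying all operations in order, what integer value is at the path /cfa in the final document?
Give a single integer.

Answer: 97

Derivation:
After op 1 (add /h 82): {"b":0,"cfa":98,"h":82,"hzv":40,"m":95}
After op 2 (replace /cfa 60): {"b":0,"cfa":60,"h":82,"hzv":40,"m":95}
After op 3 (remove /m): {"b":0,"cfa":60,"h":82,"hzv":40}
After op 4 (replace /cfa 97): {"b":0,"cfa":97,"h":82,"hzv":40}
After op 5 (add /q 83): {"b":0,"cfa":97,"h":82,"hzv":40,"q":83}
After op 6 (add /b 39): {"b":39,"cfa":97,"h":82,"hzv":40,"q":83}
After op 7 (replace /q 41): {"b":39,"cfa":97,"h":82,"hzv":40,"q":41}
After op 8 (replace /q 2): {"b":39,"cfa":97,"h":82,"hzv":40,"q":2}
After op 9 (add /x 75): {"b":39,"cfa":97,"h":82,"hzv":40,"q":2,"x":75}
Value at /cfa: 97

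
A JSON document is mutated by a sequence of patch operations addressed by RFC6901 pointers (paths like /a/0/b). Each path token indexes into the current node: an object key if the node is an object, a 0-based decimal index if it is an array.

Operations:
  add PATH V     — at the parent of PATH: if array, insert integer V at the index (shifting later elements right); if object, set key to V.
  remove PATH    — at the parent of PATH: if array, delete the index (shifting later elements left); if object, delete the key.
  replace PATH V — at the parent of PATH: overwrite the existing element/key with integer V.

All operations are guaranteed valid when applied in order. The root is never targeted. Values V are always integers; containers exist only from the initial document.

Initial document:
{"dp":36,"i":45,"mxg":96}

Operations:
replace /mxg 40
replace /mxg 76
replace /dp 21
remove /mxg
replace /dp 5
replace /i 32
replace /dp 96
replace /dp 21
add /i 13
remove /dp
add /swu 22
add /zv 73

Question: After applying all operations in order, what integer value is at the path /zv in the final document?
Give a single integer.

Answer: 73

Derivation:
After op 1 (replace /mxg 40): {"dp":36,"i":45,"mxg":40}
After op 2 (replace /mxg 76): {"dp":36,"i":45,"mxg":76}
After op 3 (replace /dp 21): {"dp":21,"i":45,"mxg":76}
After op 4 (remove /mxg): {"dp":21,"i":45}
After op 5 (replace /dp 5): {"dp":5,"i":45}
After op 6 (replace /i 32): {"dp":5,"i":32}
After op 7 (replace /dp 96): {"dp":96,"i":32}
After op 8 (replace /dp 21): {"dp":21,"i":32}
After op 9 (add /i 13): {"dp":21,"i":13}
After op 10 (remove /dp): {"i":13}
After op 11 (add /swu 22): {"i":13,"swu":22}
After op 12 (add /zv 73): {"i":13,"swu":22,"zv":73}
Value at /zv: 73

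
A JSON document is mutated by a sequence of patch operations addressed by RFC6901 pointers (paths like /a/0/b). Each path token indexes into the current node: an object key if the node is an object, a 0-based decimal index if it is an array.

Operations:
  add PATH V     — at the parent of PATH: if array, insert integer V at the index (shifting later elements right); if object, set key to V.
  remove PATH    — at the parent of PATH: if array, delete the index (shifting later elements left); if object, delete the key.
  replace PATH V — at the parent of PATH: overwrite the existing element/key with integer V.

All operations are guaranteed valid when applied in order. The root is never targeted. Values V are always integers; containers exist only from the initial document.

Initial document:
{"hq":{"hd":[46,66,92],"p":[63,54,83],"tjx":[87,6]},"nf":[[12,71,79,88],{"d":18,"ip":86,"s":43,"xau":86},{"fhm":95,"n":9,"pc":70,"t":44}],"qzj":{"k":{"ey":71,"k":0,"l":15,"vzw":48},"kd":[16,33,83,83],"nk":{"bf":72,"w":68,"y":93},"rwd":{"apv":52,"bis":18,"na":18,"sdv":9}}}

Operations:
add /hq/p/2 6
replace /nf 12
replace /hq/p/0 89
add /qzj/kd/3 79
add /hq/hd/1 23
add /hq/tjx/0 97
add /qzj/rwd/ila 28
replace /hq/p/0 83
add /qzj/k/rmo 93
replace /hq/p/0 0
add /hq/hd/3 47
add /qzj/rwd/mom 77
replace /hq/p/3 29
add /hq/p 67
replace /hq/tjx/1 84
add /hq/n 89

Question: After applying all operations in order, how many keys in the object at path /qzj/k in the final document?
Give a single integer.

Answer: 5

Derivation:
After op 1 (add /hq/p/2 6): {"hq":{"hd":[46,66,92],"p":[63,54,6,83],"tjx":[87,6]},"nf":[[12,71,79,88],{"d":18,"ip":86,"s":43,"xau":86},{"fhm":95,"n":9,"pc":70,"t":44}],"qzj":{"k":{"ey":71,"k":0,"l":15,"vzw":48},"kd":[16,33,83,83],"nk":{"bf":72,"w":68,"y":93},"rwd":{"apv":52,"bis":18,"na":18,"sdv":9}}}
After op 2 (replace /nf 12): {"hq":{"hd":[46,66,92],"p":[63,54,6,83],"tjx":[87,6]},"nf":12,"qzj":{"k":{"ey":71,"k":0,"l":15,"vzw":48},"kd":[16,33,83,83],"nk":{"bf":72,"w":68,"y":93},"rwd":{"apv":52,"bis":18,"na":18,"sdv":9}}}
After op 3 (replace /hq/p/0 89): {"hq":{"hd":[46,66,92],"p":[89,54,6,83],"tjx":[87,6]},"nf":12,"qzj":{"k":{"ey":71,"k":0,"l":15,"vzw":48},"kd":[16,33,83,83],"nk":{"bf":72,"w":68,"y":93},"rwd":{"apv":52,"bis":18,"na":18,"sdv":9}}}
After op 4 (add /qzj/kd/3 79): {"hq":{"hd":[46,66,92],"p":[89,54,6,83],"tjx":[87,6]},"nf":12,"qzj":{"k":{"ey":71,"k":0,"l":15,"vzw":48},"kd":[16,33,83,79,83],"nk":{"bf":72,"w":68,"y":93},"rwd":{"apv":52,"bis":18,"na":18,"sdv":9}}}
After op 5 (add /hq/hd/1 23): {"hq":{"hd":[46,23,66,92],"p":[89,54,6,83],"tjx":[87,6]},"nf":12,"qzj":{"k":{"ey":71,"k":0,"l":15,"vzw":48},"kd":[16,33,83,79,83],"nk":{"bf":72,"w":68,"y":93},"rwd":{"apv":52,"bis":18,"na":18,"sdv":9}}}
After op 6 (add /hq/tjx/0 97): {"hq":{"hd":[46,23,66,92],"p":[89,54,6,83],"tjx":[97,87,6]},"nf":12,"qzj":{"k":{"ey":71,"k":0,"l":15,"vzw":48},"kd":[16,33,83,79,83],"nk":{"bf":72,"w":68,"y":93},"rwd":{"apv":52,"bis":18,"na":18,"sdv":9}}}
After op 7 (add /qzj/rwd/ila 28): {"hq":{"hd":[46,23,66,92],"p":[89,54,6,83],"tjx":[97,87,6]},"nf":12,"qzj":{"k":{"ey":71,"k":0,"l":15,"vzw":48},"kd":[16,33,83,79,83],"nk":{"bf":72,"w":68,"y":93},"rwd":{"apv":52,"bis":18,"ila":28,"na":18,"sdv":9}}}
After op 8 (replace /hq/p/0 83): {"hq":{"hd":[46,23,66,92],"p":[83,54,6,83],"tjx":[97,87,6]},"nf":12,"qzj":{"k":{"ey":71,"k":0,"l":15,"vzw":48},"kd":[16,33,83,79,83],"nk":{"bf":72,"w":68,"y":93},"rwd":{"apv":52,"bis":18,"ila":28,"na":18,"sdv":9}}}
After op 9 (add /qzj/k/rmo 93): {"hq":{"hd":[46,23,66,92],"p":[83,54,6,83],"tjx":[97,87,6]},"nf":12,"qzj":{"k":{"ey":71,"k":0,"l":15,"rmo":93,"vzw":48},"kd":[16,33,83,79,83],"nk":{"bf":72,"w":68,"y":93},"rwd":{"apv":52,"bis":18,"ila":28,"na":18,"sdv":9}}}
After op 10 (replace /hq/p/0 0): {"hq":{"hd":[46,23,66,92],"p":[0,54,6,83],"tjx":[97,87,6]},"nf":12,"qzj":{"k":{"ey":71,"k":0,"l":15,"rmo":93,"vzw":48},"kd":[16,33,83,79,83],"nk":{"bf":72,"w":68,"y":93},"rwd":{"apv":52,"bis":18,"ila":28,"na":18,"sdv":9}}}
After op 11 (add /hq/hd/3 47): {"hq":{"hd":[46,23,66,47,92],"p":[0,54,6,83],"tjx":[97,87,6]},"nf":12,"qzj":{"k":{"ey":71,"k":0,"l":15,"rmo":93,"vzw":48},"kd":[16,33,83,79,83],"nk":{"bf":72,"w":68,"y":93},"rwd":{"apv":52,"bis":18,"ila":28,"na":18,"sdv":9}}}
After op 12 (add /qzj/rwd/mom 77): {"hq":{"hd":[46,23,66,47,92],"p":[0,54,6,83],"tjx":[97,87,6]},"nf":12,"qzj":{"k":{"ey":71,"k":0,"l":15,"rmo":93,"vzw":48},"kd":[16,33,83,79,83],"nk":{"bf":72,"w":68,"y":93},"rwd":{"apv":52,"bis":18,"ila":28,"mom":77,"na":18,"sdv":9}}}
After op 13 (replace /hq/p/3 29): {"hq":{"hd":[46,23,66,47,92],"p":[0,54,6,29],"tjx":[97,87,6]},"nf":12,"qzj":{"k":{"ey":71,"k":0,"l":15,"rmo":93,"vzw":48},"kd":[16,33,83,79,83],"nk":{"bf":72,"w":68,"y":93},"rwd":{"apv":52,"bis":18,"ila":28,"mom":77,"na":18,"sdv":9}}}
After op 14 (add /hq/p 67): {"hq":{"hd":[46,23,66,47,92],"p":67,"tjx":[97,87,6]},"nf":12,"qzj":{"k":{"ey":71,"k":0,"l":15,"rmo":93,"vzw":48},"kd":[16,33,83,79,83],"nk":{"bf":72,"w":68,"y":93},"rwd":{"apv":52,"bis":18,"ila":28,"mom":77,"na":18,"sdv":9}}}
After op 15 (replace /hq/tjx/1 84): {"hq":{"hd":[46,23,66,47,92],"p":67,"tjx":[97,84,6]},"nf":12,"qzj":{"k":{"ey":71,"k":0,"l":15,"rmo":93,"vzw":48},"kd":[16,33,83,79,83],"nk":{"bf":72,"w":68,"y":93},"rwd":{"apv":52,"bis":18,"ila":28,"mom":77,"na":18,"sdv":9}}}
After op 16 (add /hq/n 89): {"hq":{"hd":[46,23,66,47,92],"n":89,"p":67,"tjx":[97,84,6]},"nf":12,"qzj":{"k":{"ey":71,"k":0,"l":15,"rmo":93,"vzw":48},"kd":[16,33,83,79,83],"nk":{"bf":72,"w":68,"y":93},"rwd":{"apv":52,"bis":18,"ila":28,"mom":77,"na":18,"sdv":9}}}
Size at path /qzj/k: 5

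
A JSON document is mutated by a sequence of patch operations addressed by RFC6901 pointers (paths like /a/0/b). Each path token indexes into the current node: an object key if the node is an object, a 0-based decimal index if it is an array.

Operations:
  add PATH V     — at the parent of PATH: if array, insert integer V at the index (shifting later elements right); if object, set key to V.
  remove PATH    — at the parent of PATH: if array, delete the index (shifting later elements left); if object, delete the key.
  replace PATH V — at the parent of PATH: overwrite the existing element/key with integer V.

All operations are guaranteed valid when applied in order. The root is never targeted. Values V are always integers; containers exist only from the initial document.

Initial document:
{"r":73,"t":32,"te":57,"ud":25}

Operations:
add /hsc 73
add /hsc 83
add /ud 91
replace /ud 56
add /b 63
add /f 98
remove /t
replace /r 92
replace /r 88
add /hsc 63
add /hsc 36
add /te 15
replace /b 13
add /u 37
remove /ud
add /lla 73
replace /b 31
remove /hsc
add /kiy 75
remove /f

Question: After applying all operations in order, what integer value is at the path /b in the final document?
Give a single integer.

Answer: 31

Derivation:
After op 1 (add /hsc 73): {"hsc":73,"r":73,"t":32,"te":57,"ud":25}
After op 2 (add /hsc 83): {"hsc":83,"r":73,"t":32,"te":57,"ud":25}
After op 3 (add /ud 91): {"hsc":83,"r":73,"t":32,"te":57,"ud":91}
After op 4 (replace /ud 56): {"hsc":83,"r":73,"t":32,"te":57,"ud":56}
After op 5 (add /b 63): {"b":63,"hsc":83,"r":73,"t":32,"te":57,"ud":56}
After op 6 (add /f 98): {"b":63,"f":98,"hsc":83,"r":73,"t":32,"te":57,"ud":56}
After op 7 (remove /t): {"b":63,"f":98,"hsc":83,"r":73,"te":57,"ud":56}
After op 8 (replace /r 92): {"b":63,"f":98,"hsc":83,"r":92,"te":57,"ud":56}
After op 9 (replace /r 88): {"b":63,"f":98,"hsc":83,"r":88,"te":57,"ud":56}
After op 10 (add /hsc 63): {"b":63,"f":98,"hsc":63,"r":88,"te":57,"ud":56}
After op 11 (add /hsc 36): {"b":63,"f":98,"hsc":36,"r":88,"te":57,"ud":56}
After op 12 (add /te 15): {"b":63,"f":98,"hsc":36,"r":88,"te":15,"ud":56}
After op 13 (replace /b 13): {"b":13,"f":98,"hsc":36,"r":88,"te":15,"ud":56}
After op 14 (add /u 37): {"b":13,"f":98,"hsc":36,"r":88,"te":15,"u":37,"ud":56}
After op 15 (remove /ud): {"b":13,"f":98,"hsc":36,"r":88,"te":15,"u":37}
After op 16 (add /lla 73): {"b":13,"f":98,"hsc":36,"lla":73,"r":88,"te":15,"u":37}
After op 17 (replace /b 31): {"b":31,"f":98,"hsc":36,"lla":73,"r":88,"te":15,"u":37}
After op 18 (remove /hsc): {"b":31,"f":98,"lla":73,"r":88,"te":15,"u":37}
After op 19 (add /kiy 75): {"b":31,"f":98,"kiy":75,"lla":73,"r":88,"te":15,"u":37}
After op 20 (remove /f): {"b":31,"kiy":75,"lla":73,"r":88,"te":15,"u":37}
Value at /b: 31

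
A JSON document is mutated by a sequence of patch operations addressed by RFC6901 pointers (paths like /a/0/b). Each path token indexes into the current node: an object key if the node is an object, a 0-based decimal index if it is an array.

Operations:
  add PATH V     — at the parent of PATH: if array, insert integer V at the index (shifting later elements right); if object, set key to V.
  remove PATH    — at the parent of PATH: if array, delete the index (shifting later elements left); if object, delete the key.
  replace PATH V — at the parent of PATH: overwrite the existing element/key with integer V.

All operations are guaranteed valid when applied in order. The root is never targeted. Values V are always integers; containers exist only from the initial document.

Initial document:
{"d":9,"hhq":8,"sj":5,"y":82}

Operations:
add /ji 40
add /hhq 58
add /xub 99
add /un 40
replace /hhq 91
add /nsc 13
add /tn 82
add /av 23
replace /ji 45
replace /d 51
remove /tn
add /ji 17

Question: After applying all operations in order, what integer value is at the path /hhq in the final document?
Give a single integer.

Answer: 91

Derivation:
After op 1 (add /ji 40): {"d":9,"hhq":8,"ji":40,"sj":5,"y":82}
After op 2 (add /hhq 58): {"d":9,"hhq":58,"ji":40,"sj":5,"y":82}
After op 3 (add /xub 99): {"d":9,"hhq":58,"ji":40,"sj":5,"xub":99,"y":82}
After op 4 (add /un 40): {"d":9,"hhq":58,"ji":40,"sj":5,"un":40,"xub":99,"y":82}
After op 5 (replace /hhq 91): {"d":9,"hhq":91,"ji":40,"sj":5,"un":40,"xub":99,"y":82}
After op 6 (add /nsc 13): {"d":9,"hhq":91,"ji":40,"nsc":13,"sj":5,"un":40,"xub":99,"y":82}
After op 7 (add /tn 82): {"d":9,"hhq":91,"ji":40,"nsc":13,"sj":5,"tn":82,"un":40,"xub":99,"y":82}
After op 8 (add /av 23): {"av":23,"d":9,"hhq":91,"ji":40,"nsc":13,"sj":5,"tn":82,"un":40,"xub":99,"y":82}
After op 9 (replace /ji 45): {"av":23,"d":9,"hhq":91,"ji":45,"nsc":13,"sj":5,"tn":82,"un":40,"xub":99,"y":82}
After op 10 (replace /d 51): {"av":23,"d":51,"hhq":91,"ji":45,"nsc":13,"sj":5,"tn":82,"un":40,"xub":99,"y":82}
After op 11 (remove /tn): {"av":23,"d":51,"hhq":91,"ji":45,"nsc":13,"sj":5,"un":40,"xub":99,"y":82}
After op 12 (add /ji 17): {"av":23,"d":51,"hhq":91,"ji":17,"nsc":13,"sj":5,"un":40,"xub":99,"y":82}
Value at /hhq: 91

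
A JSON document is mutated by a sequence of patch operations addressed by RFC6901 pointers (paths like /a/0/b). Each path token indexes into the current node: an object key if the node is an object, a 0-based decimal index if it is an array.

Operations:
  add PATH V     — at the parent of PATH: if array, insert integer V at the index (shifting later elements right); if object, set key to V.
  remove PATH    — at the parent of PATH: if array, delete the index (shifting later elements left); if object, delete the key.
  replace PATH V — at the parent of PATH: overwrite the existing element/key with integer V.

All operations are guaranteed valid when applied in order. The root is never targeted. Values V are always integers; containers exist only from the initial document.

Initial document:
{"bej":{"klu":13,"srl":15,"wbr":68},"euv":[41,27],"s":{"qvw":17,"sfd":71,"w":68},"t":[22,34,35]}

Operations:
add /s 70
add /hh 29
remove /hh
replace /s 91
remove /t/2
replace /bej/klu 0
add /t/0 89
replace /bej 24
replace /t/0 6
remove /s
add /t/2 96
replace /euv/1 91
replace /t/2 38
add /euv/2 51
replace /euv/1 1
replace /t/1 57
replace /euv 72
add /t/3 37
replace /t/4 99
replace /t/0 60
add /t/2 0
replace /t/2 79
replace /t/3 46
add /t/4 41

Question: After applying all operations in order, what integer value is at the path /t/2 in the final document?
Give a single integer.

Answer: 79

Derivation:
After op 1 (add /s 70): {"bej":{"klu":13,"srl":15,"wbr":68},"euv":[41,27],"s":70,"t":[22,34,35]}
After op 2 (add /hh 29): {"bej":{"klu":13,"srl":15,"wbr":68},"euv":[41,27],"hh":29,"s":70,"t":[22,34,35]}
After op 3 (remove /hh): {"bej":{"klu":13,"srl":15,"wbr":68},"euv":[41,27],"s":70,"t":[22,34,35]}
After op 4 (replace /s 91): {"bej":{"klu":13,"srl":15,"wbr":68},"euv":[41,27],"s":91,"t":[22,34,35]}
After op 5 (remove /t/2): {"bej":{"klu":13,"srl":15,"wbr":68},"euv":[41,27],"s":91,"t":[22,34]}
After op 6 (replace /bej/klu 0): {"bej":{"klu":0,"srl":15,"wbr":68},"euv":[41,27],"s":91,"t":[22,34]}
After op 7 (add /t/0 89): {"bej":{"klu":0,"srl":15,"wbr":68},"euv":[41,27],"s":91,"t":[89,22,34]}
After op 8 (replace /bej 24): {"bej":24,"euv":[41,27],"s":91,"t":[89,22,34]}
After op 9 (replace /t/0 6): {"bej":24,"euv":[41,27],"s":91,"t":[6,22,34]}
After op 10 (remove /s): {"bej":24,"euv":[41,27],"t":[6,22,34]}
After op 11 (add /t/2 96): {"bej":24,"euv":[41,27],"t":[6,22,96,34]}
After op 12 (replace /euv/1 91): {"bej":24,"euv":[41,91],"t":[6,22,96,34]}
After op 13 (replace /t/2 38): {"bej":24,"euv":[41,91],"t":[6,22,38,34]}
After op 14 (add /euv/2 51): {"bej":24,"euv":[41,91,51],"t":[6,22,38,34]}
After op 15 (replace /euv/1 1): {"bej":24,"euv":[41,1,51],"t":[6,22,38,34]}
After op 16 (replace /t/1 57): {"bej":24,"euv":[41,1,51],"t":[6,57,38,34]}
After op 17 (replace /euv 72): {"bej":24,"euv":72,"t":[6,57,38,34]}
After op 18 (add /t/3 37): {"bej":24,"euv":72,"t":[6,57,38,37,34]}
After op 19 (replace /t/4 99): {"bej":24,"euv":72,"t":[6,57,38,37,99]}
After op 20 (replace /t/0 60): {"bej":24,"euv":72,"t":[60,57,38,37,99]}
After op 21 (add /t/2 0): {"bej":24,"euv":72,"t":[60,57,0,38,37,99]}
After op 22 (replace /t/2 79): {"bej":24,"euv":72,"t":[60,57,79,38,37,99]}
After op 23 (replace /t/3 46): {"bej":24,"euv":72,"t":[60,57,79,46,37,99]}
After op 24 (add /t/4 41): {"bej":24,"euv":72,"t":[60,57,79,46,41,37,99]}
Value at /t/2: 79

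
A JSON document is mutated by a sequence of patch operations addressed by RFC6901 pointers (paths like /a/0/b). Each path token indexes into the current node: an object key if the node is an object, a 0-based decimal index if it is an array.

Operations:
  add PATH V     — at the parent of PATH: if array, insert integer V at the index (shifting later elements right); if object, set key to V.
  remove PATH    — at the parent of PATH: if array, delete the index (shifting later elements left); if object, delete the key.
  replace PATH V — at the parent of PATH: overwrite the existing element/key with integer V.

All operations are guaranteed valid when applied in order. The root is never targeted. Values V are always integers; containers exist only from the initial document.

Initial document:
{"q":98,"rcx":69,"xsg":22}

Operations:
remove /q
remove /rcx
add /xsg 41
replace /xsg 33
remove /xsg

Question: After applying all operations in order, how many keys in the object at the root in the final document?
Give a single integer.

After op 1 (remove /q): {"rcx":69,"xsg":22}
After op 2 (remove /rcx): {"xsg":22}
After op 3 (add /xsg 41): {"xsg":41}
After op 4 (replace /xsg 33): {"xsg":33}
After op 5 (remove /xsg): {}
Size at the root: 0

Answer: 0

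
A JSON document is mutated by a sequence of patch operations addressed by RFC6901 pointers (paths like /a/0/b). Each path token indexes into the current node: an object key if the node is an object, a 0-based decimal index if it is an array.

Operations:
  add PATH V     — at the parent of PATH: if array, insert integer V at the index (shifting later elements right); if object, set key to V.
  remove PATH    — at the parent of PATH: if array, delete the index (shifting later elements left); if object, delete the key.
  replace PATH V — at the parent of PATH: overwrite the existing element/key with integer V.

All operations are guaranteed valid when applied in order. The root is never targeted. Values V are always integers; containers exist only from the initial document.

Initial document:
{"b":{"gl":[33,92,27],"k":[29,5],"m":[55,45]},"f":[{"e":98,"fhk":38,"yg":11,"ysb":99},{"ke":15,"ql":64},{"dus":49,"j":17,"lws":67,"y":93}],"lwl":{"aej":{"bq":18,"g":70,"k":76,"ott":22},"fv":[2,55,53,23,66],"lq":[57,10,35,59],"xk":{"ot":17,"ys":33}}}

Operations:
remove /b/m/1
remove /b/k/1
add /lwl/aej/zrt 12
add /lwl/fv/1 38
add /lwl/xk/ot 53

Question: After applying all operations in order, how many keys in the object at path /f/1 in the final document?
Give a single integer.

After op 1 (remove /b/m/1): {"b":{"gl":[33,92,27],"k":[29,5],"m":[55]},"f":[{"e":98,"fhk":38,"yg":11,"ysb":99},{"ke":15,"ql":64},{"dus":49,"j":17,"lws":67,"y":93}],"lwl":{"aej":{"bq":18,"g":70,"k":76,"ott":22},"fv":[2,55,53,23,66],"lq":[57,10,35,59],"xk":{"ot":17,"ys":33}}}
After op 2 (remove /b/k/1): {"b":{"gl":[33,92,27],"k":[29],"m":[55]},"f":[{"e":98,"fhk":38,"yg":11,"ysb":99},{"ke":15,"ql":64},{"dus":49,"j":17,"lws":67,"y":93}],"lwl":{"aej":{"bq":18,"g":70,"k":76,"ott":22},"fv":[2,55,53,23,66],"lq":[57,10,35,59],"xk":{"ot":17,"ys":33}}}
After op 3 (add /lwl/aej/zrt 12): {"b":{"gl":[33,92,27],"k":[29],"m":[55]},"f":[{"e":98,"fhk":38,"yg":11,"ysb":99},{"ke":15,"ql":64},{"dus":49,"j":17,"lws":67,"y":93}],"lwl":{"aej":{"bq":18,"g":70,"k":76,"ott":22,"zrt":12},"fv":[2,55,53,23,66],"lq":[57,10,35,59],"xk":{"ot":17,"ys":33}}}
After op 4 (add /lwl/fv/1 38): {"b":{"gl":[33,92,27],"k":[29],"m":[55]},"f":[{"e":98,"fhk":38,"yg":11,"ysb":99},{"ke":15,"ql":64},{"dus":49,"j":17,"lws":67,"y":93}],"lwl":{"aej":{"bq":18,"g":70,"k":76,"ott":22,"zrt":12},"fv":[2,38,55,53,23,66],"lq":[57,10,35,59],"xk":{"ot":17,"ys":33}}}
After op 5 (add /lwl/xk/ot 53): {"b":{"gl":[33,92,27],"k":[29],"m":[55]},"f":[{"e":98,"fhk":38,"yg":11,"ysb":99},{"ke":15,"ql":64},{"dus":49,"j":17,"lws":67,"y":93}],"lwl":{"aej":{"bq":18,"g":70,"k":76,"ott":22,"zrt":12},"fv":[2,38,55,53,23,66],"lq":[57,10,35,59],"xk":{"ot":53,"ys":33}}}
Size at path /f/1: 2

Answer: 2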